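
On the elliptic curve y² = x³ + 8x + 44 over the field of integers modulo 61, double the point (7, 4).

tangent at (7, 4): λ = (3·7² + 8)/(2·4) ≡ 33/8. 8⁻¹ ≡ 23 (mod 61), so λ ≡ 33·23 ≡ 27.
  x = λ² - 7 - 7 = 729 - 14 ≡ 44; y = λ·(7 - 44) - 4 ≡ 34. → (44, 34)

(44, 34)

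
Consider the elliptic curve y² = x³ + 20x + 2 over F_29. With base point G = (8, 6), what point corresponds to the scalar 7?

Repeated addition: build up to 7G.
2G: tangent at (8, 6): λ = (3·8² + 20)/(2·6) ≡ 9/12. 12⁻¹ ≡ 17 (mod 29), so λ ≡ 9·17 ≡ 8.
  x = λ² - 8 - 8 = 64 - 16 ≡ 19; y = λ·(8 - 19) - 6 ≡ 22. → (19, 22)
3G: (19, 22) + (8, 6). λ = (6 - 22)/(8 - 19) ≡ 13/18 mod 29. 18⁻¹ ≡ 21 (mod 29) since 18·21 = 378 ≡ 1, so λ ≡ 12.
  x = λ² - 19 - 8 = 144 - 27 ≡ 1; y = λ·(19 - 1) - 22 ≡ 20. → (1, 20)
4G: (1, 20) + (8, 6). λ = (6 - 20)/(8 - 1) ≡ 15/7 mod 29. 7⁻¹ ≡ 25 (mod 29) since 7·25 = 175 ≡ 1, so λ ≡ 27.
  x = λ² - 1 - 8 = 729 - 9 ≡ 24; y = λ·(1 - 24) - 20 ≡ 26. → (24, 26)
5G: (24, 26) + (8, 6). λ = (6 - 26)/(8 - 24) ≡ 9/13 mod 29. 13⁻¹ ≡ 9 (mod 29), so λ ≡ 23.
  x = λ² - 24 - 8 = 529 - 32 ≡ 4; y = λ·(24 - 4) - 26 ≡ 28. → (4, 28)
6G: (4, 28) + (8, 6). λ = (6 - 28)/(8 - 4) ≡ 7/4 mod 29. 4⁻¹ ≡ 22 (mod 29) since 4·22 = 88 ≡ 1, so λ ≡ 9.
  x = λ² - 4 - 8 = 81 - 12 ≡ 11; y = λ·(4 - 11) - 28 ≡ 25. → (11, 25)
7G: (11, 25) + (8, 6). λ = (6 - 25)/(8 - 11) ≡ 10/26 mod 29. 26⁻¹ ≡ 19 (mod 29) since 26·19 = 494 ≡ 1, so λ ≡ 16.
  x = λ² - 11 - 8 = 256 - 19 ≡ 5; y = λ·(11 - 5) - 25 ≡ 13. → (5, 13)

(5, 13)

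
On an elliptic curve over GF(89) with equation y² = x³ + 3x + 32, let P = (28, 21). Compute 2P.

(67, 49)

tangent at (28, 21): λ = (3·28² + 3)/(2·21) ≡ 41/42. 42⁻¹ ≡ 53 (mod 89), so λ ≡ 41·53 ≡ 37.
  x = λ² - 28 - 28 = 1369 - 56 ≡ 67; y = λ·(28 - 67) - 21 ≡ 49. → (67, 49)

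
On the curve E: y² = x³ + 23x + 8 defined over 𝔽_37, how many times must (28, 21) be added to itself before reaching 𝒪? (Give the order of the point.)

8

2P: tangent at (28, 21): λ = (3·28² + 23)/(2·21) ≡ 7/5. 5⁻¹ ≡ 15 (mod 37) since 5·15 = 75 ≡ 1, so λ ≡ 7·15 ≡ 31.
  x = λ² - 28 - 28 = 961 - 56 ≡ 17; y = λ·(28 - 17) - 21 ≡ 24. → (17, 24)
3P: (17, 24) + (28, 21). λ = (21 - 24)/(28 - 17) ≡ 34/11 mod 37. 11⁻¹ ≡ 27 (mod 37) since 11·27 = 297 ≡ 1, so λ ≡ 30.
  x = λ² - 17 - 28 = 900 - 45 ≡ 4; y = λ·(17 - 4) - 24 ≡ 33. → (4, 33)
4P: (4, 33) + (28, 21). λ = (21 - 33)/(28 - 4) ≡ 25/24 mod 37. 24⁻¹ ≡ 17 (mod 37), so λ ≡ 18.
  x = λ² - 4 - 28 = 324 - 32 ≡ 33; y = λ·(4 - 33) - 33 ≡ 0. → (33, 0)
5P: (33, 0) + (28, 21). λ = (21 - 0)/(28 - 33) ≡ 21/32 mod 37. 32⁻¹ ≡ 22 (mod 37), so λ ≡ 18.
  x = λ² - 33 - 28 = 324 - 61 ≡ 4; y = λ·(33 - 4) - 0 ≡ 4. → (4, 4)
6P: (4, 4) + (28, 21). λ = (21 - 4)/(28 - 4) ≡ 17/24 mod 37. 24⁻¹ ≡ 17 (mod 37), so λ ≡ 30.
  x = λ² - 4 - 28 = 900 - 32 ≡ 17; y = λ·(4 - 17) - 4 ≡ 13. → (17, 13)
7P: (17, 13) + (28, 21). λ = (21 - 13)/(28 - 17) ≡ 8/11 mod 37. 11⁻¹ ≡ 27 (mod 37) since 11·27 = 297 ≡ 1, so λ ≡ 31.
  x = λ² - 17 - 28 = 961 - 45 ≡ 28; y = λ·(17 - 28) - 13 ≡ 16. → (28, 16)
8P: (28, 16) + (28, 21): same x and y₁ ≡ -y₂, so the sum is 𝒪.
8P = 𝒪, so the order is 8.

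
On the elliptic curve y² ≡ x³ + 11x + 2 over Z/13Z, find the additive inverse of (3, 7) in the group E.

(3, 6)

-(3, 7) = (3, -7 mod 13) = (3, 6).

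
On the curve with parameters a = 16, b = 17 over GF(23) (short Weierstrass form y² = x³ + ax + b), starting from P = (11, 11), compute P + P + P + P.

Double-and-add on 4 = (100)₂. Start with P = (11, 11) for the leading 1-bit.
double: tangent at (11, 11): λ = (3·11² + 16)/(2·11) ≡ 11/22. 22⁻¹ ≡ 22 (mod 23), so λ ≡ 11·22 ≡ 12.
  x = λ² - 11 - 11 = 144 - 22 ≡ 7; y = λ·(11 - 7) - 11 ≡ 14. → (7, 14)
double: tangent at (7, 14): λ = (3·7² + 16)/(2·14) ≡ 2/5. 5⁻¹ ≡ 14 (mod 23) since 5·14 = 70 ≡ 1, so λ ≡ 2·14 ≡ 5.
  x = λ² - 7 - 7 = 25 - 14 ≡ 11; y = λ·(7 - 11) - 14 ≡ 12. → (11, 12)

(11, 12)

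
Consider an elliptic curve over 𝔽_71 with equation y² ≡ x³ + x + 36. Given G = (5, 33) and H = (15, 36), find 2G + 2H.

(46, 52)

First 2G:
Repeated addition: build up to 2G.
2G: tangent at (5, 33): λ = (3·5² + 1)/(2·33) ≡ 5/66. 66⁻¹ ≡ 14 (mod 71) since 66·14 = 924 ≡ 1, so λ ≡ 5·14 ≡ 70.
  x = λ² - 5 - 5 = 4900 - 10 ≡ 62; y = λ·(5 - 62) - 33 ≡ 24. → (62, 24)
2G = (62, 24).
Next 2H:
Repeated addition: build up to 2H.
2H: tangent at (15, 36): λ = (3·15² + 1)/(2·36) ≡ 37/1. 1⁻¹ ≡ 1 (mod 71) since 1·1 = 1 ≡ 1, so λ ≡ 37·1 ≡ 37.
  x = λ² - 15 - 15 = 1369 - 30 ≡ 61; y = λ·(15 - 61) - 36 ≡ 37. → (61, 37)
2H = (61, 37).
Finally 2G + 2H:
(62, 24) + (61, 37). λ = (37 - 24)/(61 - 62) ≡ 13/70 mod 71. 70⁻¹ ≡ 70 (mod 71) since 70·70 = 4900 ≡ 1, so λ ≡ 58.
  x = λ² - 62 - 61 = 3364 - 123 ≡ 46; y = λ·(62 - 46) - 24 ≡ 52. → (46, 52)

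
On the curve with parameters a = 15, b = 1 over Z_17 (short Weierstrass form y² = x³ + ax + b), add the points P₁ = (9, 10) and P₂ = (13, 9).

(11, 16)

(9, 10) + (13, 9). λ = (9 - 10)/(13 - 9) ≡ 16/4 mod 17. 4⁻¹ ≡ 13 (mod 17) since 4·13 = 52 ≡ 1, so λ ≡ 4.
  x = λ² - 9 - 13 = 16 - 22 ≡ 11; y = λ·(9 - 11) - 10 ≡ 16. → (11, 16)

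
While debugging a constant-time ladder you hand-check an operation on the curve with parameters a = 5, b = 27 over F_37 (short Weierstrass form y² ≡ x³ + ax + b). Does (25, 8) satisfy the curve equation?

y² = 8² ≡ 27; x³ + 5x + 27 = 15777 ≡ 15 (mod 37). 27 ≠ 15.

no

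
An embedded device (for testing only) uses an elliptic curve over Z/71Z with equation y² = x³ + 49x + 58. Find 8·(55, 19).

Write G = (55, 19).
Double-and-add on 8 = (1000)₂. Start with G = (55, 19) for the leading 1-bit.
double: tangent at (55, 19): λ = (3·55² + 49)/(2·19) ≡ 36/38. 38⁻¹ ≡ 43 (mod 71) since 38·43 = 1634 ≡ 1, so λ ≡ 36·43 ≡ 57.
  x = λ² - 55 - 55 = 3249 - 110 ≡ 15; y = λ·(55 - 15) - 19 ≡ 60. → (15, 60)
double: tangent at (15, 60): λ = (3·15² + 49)/(2·60) ≡ 14/49. 49⁻¹ ≡ 29 (mod 71) since 49·29 = 1421 ≡ 1, so λ ≡ 14·29 ≡ 51.
  x = λ² - 15 - 15 = 2601 - 30 ≡ 15; y = λ·(15 - 15) - 60 ≡ 11. → (15, 11)
double: tangent at (15, 11): λ = (3·15² + 49)/(2·11) ≡ 14/22. 22⁻¹ ≡ 42 (mod 71), so λ ≡ 14·42 ≡ 20.
  x = λ² - 15 - 15 = 400 - 30 ≡ 15; y = λ·(15 - 15) - 11 ≡ 60. → (15, 60)

(15, 60)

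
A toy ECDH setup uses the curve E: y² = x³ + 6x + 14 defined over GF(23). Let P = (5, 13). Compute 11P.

(15, 12)

Double-and-add on 11 = (1011)₂. Start with P = (5, 13) for the leading 1-bit.
double: tangent at (5, 13): λ = (3·5² + 6)/(2·13) ≡ 12/3. 3⁻¹ ≡ 8 (mod 23), so λ ≡ 12·8 ≡ 4.
  x = λ² - 5 - 5 = 16 - 10 ≡ 6; y = λ·(5 - 6) - 13 ≡ 6. → (6, 6)
double: tangent at (6, 6): λ = (3·6² + 6)/(2·6) ≡ 22/12. 12⁻¹ ≡ 2 (mod 23), so λ ≡ 22·2 ≡ 21.
  x = λ² - 6 - 6 = 441 - 12 ≡ 15; y = λ·(6 - 15) - 6 ≡ 12. → (15, 12)
add P: (15, 12) + (5, 13). λ = (13 - 12)/(5 - 15) ≡ 1/13 mod 23. 13⁻¹ ≡ 16 (mod 23), so λ ≡ 16.
  x = λ² - 15 - 5 = 256 - 20 ≡ 6; y = λ·(15 - 6) - 12 ≡ 17. → (6, 17)
double: tangent at (6, 17): λ = (3·6² + 6)/(2·17) ≡ 22/11. 11⁻¹ ≡ 21 (mod 23) since 11·21 = 231 ≡ 1, so λ ≡ 22·21 ≡ 2.
  x = λ² - 6 - 6 = 4 - 12 ≡ 15; y = λ·(6 - 15) - 17 ≡ 11. → (15, 11)
add P: (15, 11) + (5, 13). λ = (13 - 11)/(5 - 15) ≡ 2/13 mod 23. 13⁻¹ ≡ 16 (mod 23), so λ ≡ 9.
  x = λ² - 15 - 5 = 81 - 20 ≡ 15; y = λ·(15 - 15) - 11 ≡ 12. → (15, 12)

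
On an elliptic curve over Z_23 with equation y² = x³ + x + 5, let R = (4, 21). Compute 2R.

tangent at (4, 21): λ = (3·4² + 1)/(2·21) ≡ 3/19. 19⁻¹ ≡ 17 (mod 23), so λ ≡ 3·17 ≡ 5.
  x = λ² - 4 - 4 = 25 - 8 ≡ 17; y = λ·(4 - 17) - 21 ≡ 6. → (17, 6)

(17, 6)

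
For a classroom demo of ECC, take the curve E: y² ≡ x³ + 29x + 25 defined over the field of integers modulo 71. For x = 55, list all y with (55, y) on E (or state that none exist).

3, 68

x³ + 29x + 25 = 167995 ≡ 9 (mod 71).
Square roots of 9 mod 71: 3 and 68 (since 3² = 9 ≡ 9).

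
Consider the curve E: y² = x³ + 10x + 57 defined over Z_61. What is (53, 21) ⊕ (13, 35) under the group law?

(53, 21) + (13, 35). λ = (35 - 21)/(13 - 53) ≡ 14/21 mod 61. 21⁻¹ ≡ 32 (mod 61) since 21·32 = 672 ≡ 1, so λ ≡ 21.
  x = λ² - 53 - 13 = 441 - 66 ≡ 9; y = λ·(53 - 9) - 21 ≡ 49. → (9, 49)

(9, 49)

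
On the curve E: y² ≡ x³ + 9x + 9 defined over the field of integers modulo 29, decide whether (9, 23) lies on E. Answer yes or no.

y² = 23² ≡ 7; x³ + 9x + 9 = 819 ≡ 7 (mod 29). 7 = 7.

yes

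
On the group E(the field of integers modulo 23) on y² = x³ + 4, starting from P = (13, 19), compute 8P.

Double-and-add on 8 = (1000)₂. Start with P = (13, 19) for the leading 1-bit.
double: tangent at (13, 19): λ = (3·13² + 0)/(2·19) ≡ 1/15. 15⁻¹ ≡ 20 (mod 23), so λ ≡ 1·20 ≡ 20.
  x = λ² - 13 - 13 = 400 - 26 ≡ 6; y = λ·(13 - 6) - 19 ≡ 6. → (6, 6)
double: tangent at (6, 6): λ = (3·6² + 0)/(2·6) ≡ 16/12. 12⁻¹ ≡ 2 (mod 23), so λ ≡ 16·2 ≡ 9.
  x = λ² - 6 - 6 = 81 - 12 ≡ 0; y = λ·(6 - 0) - 6 ≡ 2. → (0, 2)
double: tangent at (0, 2): λ = (3·0² + 0)/(2·2) ≡ 0/4. 4⁻¹ ≡ 6 (mod 23), so λ ≡ 0·6 ≡ 0.
  x = λ² - 0 - 0 = 0 - 0 ≡ 0; y = λ·(0 - 0) - 2 ≡ 21. → (0, 21)

(0, 21)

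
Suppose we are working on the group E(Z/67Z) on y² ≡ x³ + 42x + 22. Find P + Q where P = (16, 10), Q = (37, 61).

(16, 10) + (37, 61). λ = (61 - 10)/(37 - 16) ≡ 51/21 mod 67. 21⁻¹ ≡ 16 (mod 67) since 21·16 = 336 ≡ 1, so λ ≡ 12.
  x = λ² - 16 - 37 = 144 - 53 ≡ 24; y = λ·(16 - 24) - 10 ≡ 28. → (24, 28)

(24, 28)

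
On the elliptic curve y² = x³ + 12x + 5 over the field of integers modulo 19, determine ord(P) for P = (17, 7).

4

2P: tangent at (17, 7): λ = (3·17² + 12)/(2·7) ≡ 5/14. 14⁻¹ ≡ 15 (mod 19) since 14·15 = 210 ≡ 1, so λ ≡ 5·15 ≡ 18.
  x = λ² - 17 - 17 = 324 - 34 ≡ 5; y = λ·(17 - 5) - 7 ≡ 0. → (5, 0)
3P: (5, 0) + (17, 7). λ = (7 - 0)/(17 - 5) ≡ 7/12 mod 19. 12⁻¹ ≡ 8 (mod 19) since 12·8 = 96 ≡ 1, so λ ≡ 18.
  x = λ² - 5 - 17 = 324 - 22 ≡ 17; y = λ·(5 - 17) - 0 ≡ 12. → (17, 12)
4P: (17, 12) + (17, 7): same x and y₁ ≡ -y₂, so the sum is 𝒪.
4P = 𝒪, so the order is 4.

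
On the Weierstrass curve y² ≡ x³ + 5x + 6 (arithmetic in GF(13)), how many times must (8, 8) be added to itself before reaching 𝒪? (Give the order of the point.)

4

2P: tangent at (8, 8): λ = (3·8² + 5)/(2·8) ≡ 2/3. 3⁻¹ ≡ 9 (mod 13) since 3·9 = 27 ≡ 1, so λ ≡ 2·9 ≡ 5.
  x = λ² - 8 - 8 = 25 - 16 ≡ 9; y = λ·(8 - 9) - 8 ≡ 0. → (9, 0)
3P: (9, 0) + (8, 8). λ = (8 - 0)/(8 - 9) ≡ 8/12 mod 13. 12⁻¹ ≡ 12 (mod 13) since 12·12 = 144 ≡ 1, so λ ≡ 5.
  x = λ² - 9 - 8 = 25 - 17 ≡ 8; y = λ·(9 - 8) - 0 ≡ 5. → (8, 5)
4P: (8, 5) + (8, 8): same x and y₁ ≡ -y₂, so the sum is 𝒪.
4P = 𝒪, so the order is 4.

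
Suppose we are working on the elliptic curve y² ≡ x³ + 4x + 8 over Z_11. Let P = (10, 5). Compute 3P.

(3, 5)

Repeated addition: build up to 3P.
2P: tangent at (10, 5): λ = (3·10² + 4)/(2·5) ≡ 7/10. 10⁻¹ ≡ 10 (mod 11), so λ ≡ 7·10 ≡ 4.
  x = λ² - 10 - 10 = 16 - 20 ≡ 7; y = λ·(10 - 7) - 5 ≡ 7. → (7, 7)
3P: (7, 7) + (10, 5). λ = (5 - 7)/(10 - 7) ≡ 9/3 mod 11. 3⁻¹ ≡ 4 (mod 11), so λ ≡ 3.
  x = λ² - 7 - 10 = 9 - 17 ≡ 3; y = λ·(7 - 3) - 7 ≡ 5. → (3, 5)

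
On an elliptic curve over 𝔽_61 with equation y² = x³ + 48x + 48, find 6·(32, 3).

(6, 53)

Write Q = (32, 3).
Double-and-add on 6 = (110)₂. Start with Q = (32, 3) for the leading 1-bit.
double: tangent at (32, 3): λ = (3·32² + 48)/(2·3) ≡ 9/6. 6⁻¹ ≡ 51 (mod 61), so λ ≡ 9·51 ≡ 32.
  x = λ² - 32 - 32 = 1024 - 64 ≡ 45; y = λ·(32 - 45) - 3 ≡ 8. → (45, 8)
add Q: (45, 8) + (32, 3). λ = (3 - 8)/(32 - 45) ≡ 56/48 mod 61. 48⁻¹ ≡ 14 (mod 61), so λ ≡ 52.
  x = λ² - 45 - 32 = 2704 - 77 ≡ 4; y = λ·(45 - 4) - 8 ≡ 50. → (4, 50)
double: tangent at (4, 50): λ = (3·4² + 48)/(2·50) ≡ 35/39. 39⁻¹ ≡ 36 (mod 61), so λ ≡ 35·36 ≡ 40.
  x = λ² - 4 - 4 = 1600 - 8 ≡ 6; y = λ·(4 - 6) - 50 ≡ 53. → (6, 53)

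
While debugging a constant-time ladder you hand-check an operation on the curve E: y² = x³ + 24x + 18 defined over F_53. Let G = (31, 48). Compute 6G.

Double-and-add on 6 = (110)₂. Start with G = (31, 48) for the leading 1-bit.
double: tangent at (31, 48): λ = (3·31² + 24)/(2·48) ≡ 45/43. 43⁻¹ ≡ 37 (mod 53), so λ ≡ 45·37 ≡ 22.
  x = λ² - 31 - 31 = 484 - 62 ≡ 51; y = λ·(31 - 51) - 48 ≡ 42. → (51, 42)
add G: (51, 42) + (31, 48). λ = (48 - 42)/(31 - 51) ≡ 6/33 mod 53. 33⁻¹ ≡ 45 (mod 53) since 33·45 = 1485 ≡ 1, so λ ≡ 5.
  x = λ² - 51 - 31 = 25 - 82 ≡ 49; y = λ·(51 - 49) - 42 ≡ 21. → (49, 21)
double: tangent at (49, 21): λ = (3·49² + 24)/(2·21) ≡ 19/42. 42⁻¹ ≡ 24 (mod 53), so λ ≡ 19·24 ≡ 32.
  x = λ² - 49 - 49 = 1024 - 98 ≡ 25; y = λ·(49 - 25) - 21 ≡ 5. → (25, 5)

(25, 5)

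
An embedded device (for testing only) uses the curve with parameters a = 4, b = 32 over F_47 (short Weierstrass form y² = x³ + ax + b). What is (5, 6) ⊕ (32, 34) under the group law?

(27, 6)

(5, 6) + (32, 34). λ = (34 - 6)/(32 - 5) ≡ 28/27 mod 47. 27⁻¹ ≡ 7 (mod 47), so λ ≡ 8.
  x = λ² - 5 - 32 = 64 - 37 ≡ 27; y = λ·(5 - 27) - 6 ≡ 6. → (27, 6)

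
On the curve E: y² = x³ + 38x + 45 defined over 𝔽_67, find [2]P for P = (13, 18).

(62, 20)

tangent at (13, 18): λ = (3·13² + 38)/(2·18) ≡ 9/36. 36⁻¹ ≡ 54 (mod 67), so λ ≡ 9·54 ≡ 17.
  x = λ² - 13 - 13 = 289 - 26 ≡ 62; y = λ·(13 - 62) - 18 ≡ 20. → (62, 20)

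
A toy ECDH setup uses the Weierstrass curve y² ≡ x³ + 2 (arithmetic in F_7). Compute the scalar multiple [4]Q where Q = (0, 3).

(0, 3)

Double-and-add on 4 = (100)₂. Start with Q = (0, 3) for the leading 1-bit.
double: tangent at (0, 3): λ = (3·0² + 0)/(2·3) ≡ 0/6. 6⁻¹ ≡ 6 (mod 7) since 6·6 = 36 ≡ 1, so λ ≡ 0·6 ≡ 0.
  x = λ² - 0 - 0 = 0 - 0 ≡ 0; y = λ·(0 - 0) - 3 ≡ 4. → (0, 4)
double: tangent at (0, 4): λ = (3·0² + 0)/(2·4) ≡ 0/1. 1⁻¹ ≡ 1 (mod 7) since 1·1 = 1 ≡ 1, so λ ≡ 0·1 ≡ 0.
  x = λ² - 0 - 0 = 0 - 0 ≡ 0; y = λ·(0 - 0) - 4 ≡ 3. → (0, 3)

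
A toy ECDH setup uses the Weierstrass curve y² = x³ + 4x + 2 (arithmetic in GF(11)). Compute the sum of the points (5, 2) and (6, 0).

(5, 2) + (6, 0). λ = (0 - 2)/(6 - 5) ≡ 9/1 mod 11. 1⁻¹ ≡ 1 (mod 11), so λ ≡ 9.
  x = λ² - 5 - 6 = 81 - 11 ≡ 4; y = λ·(5 - 4) - 2 ≡ 7. → (4, 7)

(4, 7)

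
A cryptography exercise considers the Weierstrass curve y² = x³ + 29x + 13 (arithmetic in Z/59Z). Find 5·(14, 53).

(25, 43)

Write P = (14, 53).
Repeated addition: build up to 5P.
2P: tangent at (14, 53): λ = (3·14² + 29)/(2·53) ≡ 27/47. 47⁻¹ ≡ 54 (mod 59), so λ ≡ 27·54 ≡ 42.
  x = λ² - 14 - 14 = 1764 - 28 ≡ 25; y = λ·(14 - 25) - 53 ≡ 16. → (25, 16)
3P: (25, 16) + (14, 53). λ = (53 - 16)/(14 - 25) ≡ 37/48 mod 59. 48⁻¹ ≡ 16 (mod 59), so λ ≡ 2.
  x = λ² - 25 - 14 = 4 - 39 ≡ 24; y = λ·(25 - 24) - 16 ≡ 45. → (24, 45)
4P: (24, 45) + (14, 53). λ = (53 - 45)/(14 - 24) ≡ 8/49 mod 59. 49⁻¹ ≡ 53 (mod 59) since 49·53 = 2597 ≡ 1, so λ ≡ 11.
  x = λ² - 24 - 14 = 121 - 38 ≡ 24; y = λ·(24 - 24) - 45 ≡ 14. → (24, 14)
5P: (24, 14) + (14, 53). λ = (53 - 14)/(14 - 24) ≡ 39/49 mod 59. 49⁻¹ ≡ 53 (mod 59), so λ ≡ 2.
  x = λ² - 24 - 14 = 4 - 38 ≡ 25; y = λ·(24 - 25) - 14 ≡ 43. → (25, 43)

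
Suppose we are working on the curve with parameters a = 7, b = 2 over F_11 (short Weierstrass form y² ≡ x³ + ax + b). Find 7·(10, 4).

O

Write G = (10, 4).
Repeated addition: build up to 7G.
2G: tangent at (10, 4): λ = (3·10² + 7)/(2·4) ≡ 10/8. 8⁻¹ ≡ 7 (mod 11), so λ ≡ 10·7 ≡ 4.
  x = λ² - 10 - 10 = 16 - 20 ≡ 7; y = λ·(10 - 7) - 4 ≡ 8. → (7, 8)
3G: (7, 8) + (10, 4). λ = (4 - 8)/(10 - 7) ≡ 7/3 mod 11. 3⁻¹ ≡ 4 (mod 11) since 3·4 = 12 ≡ 1, so λ ≡ 6.
  x = λ² - 7 - 10 = 36 - 17 ≡ 8; y = λ·(7 - 8) - 8 ≡ 8. → (8, 8)
4G: (8, 8) + (10, 4). λ = (4 - 8)/(10 - 8) ≡ 7/2 mod 11. 2⁻¹ ≡ 6 (mod 11), so λ ≡ 9.
  x = λ² - 8 - 10 = 81 - 18 ≡ 8; y = λ·(8 - 8) - 8 ≡ 3. → (8, 3)
5G: (8, 3) + (10, 4). λ = (4 - 3)/(10 - 8) ≡ 1/2 mod 11. 2⁻¹ ≡ 6 (mod 11), so λ ≡ 6.
  x = λ² - 8 - 10 = 36 - 18 ≡ 7; y = λ·(8 - 7) - 3 ≡ 3. → (7, 3)
6G: (7, 3) + (10, 4). λ = (4 - 3)/(10 - 7) ≡ 1/3 mod 11. 3⁻¹ ≡ 4 (mod 11), so λ ≡ 4.
  x = λ² - 7 - 10 = 16 - 17 ≡ 10; y = λ·(7 - 10) - 3 ≡ 7. → (10, 7)
7G: (10, 7) + (10, 4): same x and y₁ ≡ -y₂, so the sum is the point at infinity.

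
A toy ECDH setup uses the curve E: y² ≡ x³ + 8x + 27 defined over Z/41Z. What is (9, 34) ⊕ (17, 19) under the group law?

(9, 34) + (17, 19). λ = (19 - 34)/(17 - 9) ≡ 26/8 mod 41. 8⁻¹ ≡ 36 (mod 41), so λ ≡ 34.
  x = λ² - 9 - 17 = 1156 - 26 ≡ 23; y = λ·(9 - 23) - 34 ≡ 23. → (23, 23)

(23, 23)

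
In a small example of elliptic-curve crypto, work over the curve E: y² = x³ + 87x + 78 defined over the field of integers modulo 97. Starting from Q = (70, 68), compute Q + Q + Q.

Repeated addition: build up to 3Q.
2Q: tangent at (70, 68): λ = (3·70² + 87)/(2·68) ≡ 43/39. 39⁻¹ ≡ 5 (mod 97), so λ ≡ 43·5 ≡ 21.
  x = λ² - 70 - 70 = 441 - 140 ≡ 10; y = λ·(70 - 10) - 68 ≡ 28. → (10, 28)
3Q: (10, 28) + (70, 68). λ = (68 - 28)/(70 - 10) ≡ 40/60 mod 97. 60⁻¹ ≡ 76 (mod 97), so λ ≡ 33.
  x = λ² - 10 - 70 = 1089 - 80 ≡ 39; y = λ·(10 - 39) - 28 ≡ 82. → (39, 82)

(39, 82)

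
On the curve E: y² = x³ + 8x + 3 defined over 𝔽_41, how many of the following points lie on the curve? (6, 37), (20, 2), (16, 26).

(6, 37): 37² ≡ 16, rhs ≡ 21 → off.
(20, 2): 2² ≡ 4, rhs ≡ 4 → on.
(16, 26): 26² ≡ 20, rhs ≡ 4 → off.

1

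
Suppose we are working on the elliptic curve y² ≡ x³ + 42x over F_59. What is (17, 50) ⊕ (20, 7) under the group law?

(57, 12)

(17, 50) + (20, 7). λ = (7 - 50)/(20 - 17) ≡ 16/3 mod 59. 3⁻¹ ≡ 20 (mod 59) since 3·20 = 60 ≡ 1, so λ ≡ 25.
  x = λ² - 17 - 20 = 625 - 37 ≡ 57; y = λ·(17 - 57) - 50 ≡ 12. → (57, 12)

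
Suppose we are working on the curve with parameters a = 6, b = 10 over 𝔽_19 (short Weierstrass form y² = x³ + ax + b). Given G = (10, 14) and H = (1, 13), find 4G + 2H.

First 4G:
Double-and-add on 4 = (100)₂. Start with G = (10, 14) for the leading 1-bit.
double: tangent at (10, 14): λ = (3·10² + 6)/(2·14) ≡ 2/9. 9⁻¹ ≡ 17 (mod 19) since 9·17 = 153 ≡ 1, so λ ≡ 2·17 ≡ 15.
  x = λ² - 10 - 10 = 225 - 20 ≡ 15; y = λ·(10 - 15) - 14 ≡ 6. → (15, 6)
double: tangent at (15, 6): λ = (3·15² + 6)/(2·6) ≡ 16/12. 12⁻¹ ≡ 8 (mod 19), so λ ≡ 16·8 ≡ 14.
  x = λ² - 15 - 15 = 196 - 30 ≡ 14; y = λ·(15 - 14) - 6 ≡ 8. → (14, 8)
4G = (14, 8).
Next 2H:
Repeated addition: build up to 2H.
2H: tangent at (1, 13): λ = (3·1² + 6)/(2·13) ≡ 9/7. 7⁻¹ ≡ 11 (mod 19), so λ ≡ 9·11 ≡ 4.
  x = λ² - 1 - 1 = 16 - 2 ≡ 14; y = λ·(1 - 14) - 13 ≡ 11. → (14, 11)
2H = (14, 11).
Finally 4G + 2H:
(14, 8) + (14, 11): same x and y₁ ≡ -y₂, so the sum is O.

O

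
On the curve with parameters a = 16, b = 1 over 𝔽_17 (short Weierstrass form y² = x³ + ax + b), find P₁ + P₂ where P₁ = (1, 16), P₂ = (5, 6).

(13, 14)

(1, 16) + (5, 6). λ = (6 - 16)/(5 - 1) ≡ 7/4 mod 17. 4⁻¹ ≡ 13 (mod 17) since 4·13 = 52 ≡ 1, so λ ≡ 6.
  x = λ² - 1 - 5 = 36 - 6 ≡ 13; y = λ·(1 - 13) - 16 ≡ 14. → (13, 14)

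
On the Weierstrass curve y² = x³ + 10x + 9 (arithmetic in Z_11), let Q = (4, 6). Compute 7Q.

Repeated addition: build up to 7Q.
2Q: tangent at (4, 6): λ = (3·4² + 10)/(2·6) ≡ 3/1. 1⁻¹ ≡ 1 (mod 11), so λ ≡ 3·1 ≡ 3.
  x = λ² - 4 - 4 = 9 - 8 ≡ 1; y = λ·(4 - 1) - 6 ≡ 3. → (1, 3)
3Q: (1, 3) + (4, 6). λ = (6 - 3)/(4 - 1) ≡ 3/3 mod 11. 3⁻¹ ≡ 4 (mod 11) since 3·4 = 12 ≡ 1, so λ ≡ 1.
  x = λ² - 1 - 4 = 1 - 5 ≡ 7; y = λ·(1 - 7) - 3 ≡ 2. → (7, 2)
4Q: (7, 2) + (4, 6). λ = (6 - 2)/(4 - 7) ≡ 4/8 mod 11. 8⁻¹ ≡ 7 (mod 11), so λ ≡ 6.
  x = λ² - 7 - 4 = 36 - 11 ≡ 3; y = λ·(7 - 3) - 2 ≡ 0. → (3, 0)
5Q: (3, 0) + (4, 6). λ = (6 - 0)/(4 - 3) ≡ 6/1 mod 11. 1⁻¹ ≡ 1 (mod 11), so λ ≡ 6.
  x = λ² - 3 - 4 = 36 - 7 ≡ 7; y = λ·(3 - 7) - 0 ≡ 9. → (7, 9)
6Q: (7, 9) + (4, 6). λ = (6 - 9)/(4 - 7) ≡ 8/8 mod 11. 8⁻¹ ≡ 7 (mod 11), so λ ≡ 1.
  x = λ² - 7 - 4 = 1 - 11 ≡ 1; y = λ·(7 - 1) - 9 ≡ 8. → (1, 8)
7Q: (1, 8) + (4, 6). λ = (6 - 8)/(4 - 1) ≡ 9/3 mod 11. 3⁻¹ ≡ 4 (mod 11), so λ ≡ 3.
  x = λ² - 1 - 4 = 9 - 5 ≡ 4; y = λ·(1 - 4) - 8 ≡ 5. → (4, 5)

(4, 5)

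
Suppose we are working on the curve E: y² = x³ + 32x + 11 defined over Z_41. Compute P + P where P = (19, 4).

tangent at (19, 4): λ = (3·19² + 32)/(2·4) ≡ 8/8. 8⁻¹ ≡ 36 (mod 41) since 8·36 = 288 ≡ 1, so λ ≡ 8·36 ≡ 1.
  x = λ² - 19 - 19 = 1 - 38 ≡ 4; y = λ·(19 - 4) - 4 ≡ 11. → (4, 11)

(4, 11)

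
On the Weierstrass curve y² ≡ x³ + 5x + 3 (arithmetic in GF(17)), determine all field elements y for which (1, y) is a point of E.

x³ + 5x + 3 = 9 ≡ 9 (mod 17).
Square roots of 9 mod 17: 3 and 14 (since 3² = 9 ≡ 9).

3, 14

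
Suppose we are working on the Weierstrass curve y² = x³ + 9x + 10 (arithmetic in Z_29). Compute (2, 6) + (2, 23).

The two points share x = 2 and their y-coordinates satisfy 6 + 23 ≡ 0 (mod 29), so they are inverses. Their sum is O.

O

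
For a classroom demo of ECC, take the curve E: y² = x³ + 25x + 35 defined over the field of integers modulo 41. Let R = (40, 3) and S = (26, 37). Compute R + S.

(40, 3) + (26, 37). λ = (37 - 3)/(26 - 40) ≡ 34/27 mod 41. 27⁻¹ ≡ 38 (mod 41), so λ ≡ 21.
  x = λ² - 40 - 26 = 441 - 66 ≡ 6; y = λ·(40 - 6) - 3 ≡ 14. → (6, 14)

(6, 14)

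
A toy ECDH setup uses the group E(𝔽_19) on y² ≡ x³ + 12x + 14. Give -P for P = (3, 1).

(3, 18)

-(3, 1) = (3, -1 mod 19) = (3, 18).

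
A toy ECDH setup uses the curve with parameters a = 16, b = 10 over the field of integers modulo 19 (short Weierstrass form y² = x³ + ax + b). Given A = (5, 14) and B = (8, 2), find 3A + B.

(11, 4)

First 3A:
Repeated addition: build up to 3A.
2A: tangent at (5, 14): λ = (3·5² + 16)/(2·14) ≡ 15/9. 9⁻¹ ≡ 17 (mod 19) since 9·17 = 153 ≡ 1, so λ ≡ 15·17 ≡ 8.
  x = λ² - 5 - 5 = 64 - 10 ≡ 16; y = λ·(5 - 16) - 14 ≡ 12. → (16, 12)
3A: (16, 12) + (5, 14). λ = (14 - 12)/(5 - 16) ≡ 2/8 mod 19. 8⁻¹ ≡ 12 (mod 19), so λ ≡ 5.
  x = λ² - 16 - 5 = 25 - 21 ≡ 4; y = λ·(16 - 4) - 12 ≡ 10. → (4, 10)
3A = (4, 10).
Finally 3A + B:
(4, 10) + (8, 2). λ = (2 - 10)/(8 - 4) ≡ 11/4 mod 19. 4⁻¹ ≡ 5 (mod 19), so λ ≡ 17.
  x = λ² - 4 - 8 = 289 - 12 ≡ 11; y = λ·(4 - 11) - 10 ≡ 4. → (11, 4)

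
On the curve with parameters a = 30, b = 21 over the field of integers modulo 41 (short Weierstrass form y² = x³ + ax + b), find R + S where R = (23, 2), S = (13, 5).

(23, 2) + (13, 5). λ = (5 - 2)/(13 - 23) ≡ 3/31 mod 41. 31⁻¹ ≡ 4 (mod 41), so λ ≡ 12.
  x = λ² - 23 - 13 = 144 - 36 ≡ 26; y = λ·(23 - 26) - 2 ≡ 3. → (26, 3)

(26, 3)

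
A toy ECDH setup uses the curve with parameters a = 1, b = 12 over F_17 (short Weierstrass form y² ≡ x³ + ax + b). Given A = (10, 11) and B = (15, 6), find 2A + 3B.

(6, 8)

First 2A:
Repeated addition: build up to 2A.
2A: tangent at (10, 11): λ = (3·10² + 1)/(2·11) ≡ 12/5. 5⁻¹ ≡ 7 (mod 17) since 5·7 = 35 ≡ 1, so λ ≡ 12·7 ≡ 16.
  x = λ² - 10 - 10 = 256 - 20 ≡ 15; y = λ·(10 - 15) - 11 ≡ 11. → (15, 11)
2A = (15, 11).
Next 3B:
Repeated addition: build up to 3B.
2B: tangent at (15, 6): λ = (3·15² + 1)/(2·6) ≡ 13/12. 12⁻¹ ≡ 10 (mod 17), so λ ≡ 13·10 ≡ 11.
  x = λ² - 15 - 15 = 121 - 30 ≡ 6; y = λ·(15 - 6) - 6 ≡ 8. → (6, 8)
3B: (6, 8) + (15, 6). λ = (6 - 8)/(15 - 6) ≡ 15/9 mod 17. 9⁻¹ ≡ 2 (mod 17), so λ ≡ 13.
  x = λ² - 6 - 15 = 169 - 21 ≡ 12; y = λ·(6 - 12) - 8 ≡ 16. → (12, 16)
3B = (12, 16).
Finally 2A + 3B:
(15, 11) + (12, 16). λ = (16 - 11)/(12 - 15) ≡ 5/14 mod 17. 14⁻¹ ≡ 11 (mod 17), so λ ≡ 4.
  x = λ² - 15 - 12 = 16 - 27 ≡ 6; y = λ·(15 - 6) - 11 ≡ 8. → (6, 8)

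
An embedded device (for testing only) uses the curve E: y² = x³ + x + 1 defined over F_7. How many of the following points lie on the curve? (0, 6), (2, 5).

(0, 6): 6² ≡ 1, rhs ≡ 1 → on.
(2, 5): 5² ≡ 4, rhs ≡ 4 → on.

2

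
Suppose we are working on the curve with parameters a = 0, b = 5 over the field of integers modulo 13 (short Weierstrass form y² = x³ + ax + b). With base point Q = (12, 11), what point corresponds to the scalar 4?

O

Double-and-add on 4 = (100)₂. Start with Q = (12, 11) for the leading 1-bit.
double: tangent at (12, 11): λ = (3·12² + 0)/(2·11) ≡ 3/9. 9⁻¹ ≡ 3 (mod 13) since 9·3 = 27 ≡ 1, so λ ≡ 3·3 ≡ 9.
  x = λ² - 12 - 12 = 81 - 24 ≡ 5; y = λ·(12 - 5) - 11 ≡ 0. → (5, 0)
double: (5, 0) + (5, 0): same x and y₁ ≡ -y₂, so the sum is O.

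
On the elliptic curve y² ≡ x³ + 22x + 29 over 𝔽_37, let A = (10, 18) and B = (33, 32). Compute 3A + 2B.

First 3A:
Repeated addition: build up to 3A.
2A: tangent at (10, 18): λ = (3·10² + 22)/(2·18) ≡ 26/36. 36⁻¹ ≡ 36 (mod 37) since 36·36 = 1296 ≡ 1, so λ ≡ 26·36 ≡ 11.
  x = λ² - 10 - 10 = 121 - 20 ≡ 27; y = λ·(10 - 27) - 18 ≡ 17. → (27, 17)
3A: (27, 17) + (10, 18). λ = (18 - 17)/(10 - 27) ≡ 1/20 mod 37. 20⁻¹ ≡ 13 (mod 37) since 20·13 = 260 ≡ 1, so λ ≡ 13.
  x = λ² - 27 - 10 = 169 - 37 ≡ 21; y = λ·(27 - 21) - 17 ≡ 24. → (21, 24)
3A = (21, 24).
Next 2B:
Repeated addition: build up to 2B.
2B: tangent at (33, 32): λ = (3·33² + 22)/(2·32) ≡ 33/27. 27⁻¹ ≡ 11 (mod 37) since 27·11 = 297 ≡ 1, so λ ≡ 33·11 ≡ 30.
  x = λ² - 33 - 33 = 900 - 66 ≡ 20; y = λ·(33 - 20) - 32 ≡ 25. → (20, 25)
2B = (20, 25).
Finally 3A + 2B:
(21, 24) + (20, 25). λ = (25 - 24)/(20 - 21) ≡ 1/36 mod 37. 36⁻¹ ≡ 36 (mod 37), so λ ≡ 36.
  x = λ² - 21 - 20 = 1296 - 41 ≡ 34; y = λ·(21 - 34) - 24 ≡ 26. → (34, 26)

(34, 26)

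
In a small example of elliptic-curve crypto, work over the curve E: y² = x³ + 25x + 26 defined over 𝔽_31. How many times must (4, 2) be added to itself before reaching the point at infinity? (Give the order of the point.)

6

2P: tangent at (4, 2): λ = (3·4² + 25)/(2·2) ≡ 11/4. 4⁻¹ ≡ 8 (mod 31) since 4·8 = 32 ≡ 1, so λ ≡ 11·8 ≡ 26.
  x = λ² - 4 - 4 = 676 - 8 ≡ 17; y = λ·(4 - 17) - 2 ≡ 1. → (17, 1)
3P: (17, 1) + (4, 2). λ = (2 - 1)/(4 - 17) ≡ 1/18 mod 31. 18⁻¹ ≡ 19 (mod 31), so λ ≡ 19.
  x = λ² - 17 - 4 = 361 - 21 ≡ 30; y = λ·(17 - 30) - 1 ≡ 0. → (30, 0)
4P: (30, 0) + (4, 2). λ = (2 - 0)/(4 - 30) ≡ 2/5 mod 31. 5⁻¹ ≡ 25 (mod 31) since 5·25 = 125 ≡ 1, so λ ≡ 19.
  x = λ² - 30 - 4 = 361 - 34 ≡ 17; y = λ·(30 - 17) - 0 ≡ 30. → (17, 30)
5P: (17, 30) + (4, 2). λ = (2 - 30)/(4 - 17) ≡ 3/18 mod 31. 18⁻¹ ≡ 19 (mod 31), so λ ≡ 26.
  x = λ² - 17 - 4 = 676 - 21 ≡ 4; y = λ·(17 - 4) - 30 ≡ 29. → (4, 29)
6P: (4, 29) + (4, 2): same x and y₁ ≡ -y₂, so the sum is the point at infinity.
6P = the point at infinity, so the order is 6.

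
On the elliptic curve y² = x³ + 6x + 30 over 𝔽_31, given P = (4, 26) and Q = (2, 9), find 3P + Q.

(23, 20)

First 3P:
Repeated addition: build up to 3P.
2P: tangent at (4, 26): λ = (3·4² + 6)/(2·26) ≡ 23/21. 21⁻¹ ≡ 3 (mod 31), so λ ≡ 23·3 ≡ 7.
  x = λ² - 4 - 4 = 49 - 8 ≡ 10; y = λ·(4 - 10) - 26 ≡ 25. → (10, 25)
3P: (10, 25) + (4, 26). λ = (26 - 25)/(4 - 10) ≡ 1/25 mod 31. 25⁻¹ ≡ 5 (mod 31), so λ ≡ 5.
  x = λ² - 10 - 4 = 25 - 14 ≡ 11; y = λ·(10 - 11) - 25 ≡ 1. → (11, 1)
3P = (11, 1).
Finally 3P + Q:
(11, 1) + (2, 9). λ = (9 - 1)/(2 - 11) ≡ 8/22 mod 31. 22⁻¹ ≡ 24 (mod 31), so λ ≡ 6.
  x = λ² - 11 - 2 = 36 - 13 ≡ 23; y = λ·(11 - 23) - 1 ≡ 20. → (23, 20)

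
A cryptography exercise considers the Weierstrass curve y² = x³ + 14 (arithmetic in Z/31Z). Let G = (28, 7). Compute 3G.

Repeated addition: build up to 3G.
2G: tangent at (28, 7): λ = (3·28² + 0)/(2·7) ≡ 27/14. 14⁻¹ ≡ 20 (mod 31), so λ ≡ 27·20 ≡ 13.
  x = λ² - 28 - 28 = 169 - 56 ≡ 20; y = λ·(28 - 20) - 7 ≡ 4. → (20, 4)
3G: (20, 4) + (28, 7). λ = (7 - 4)/(28 - 20) ≡ 3/8 mod 31. 8⁻¹ ≡ 4 (mod 31), so λ ≡ 12.
  x = λ² - 20 - 28 = 144 - 48 ≡ 3; y = λ·(20 - 3) - 4 ≡ 14. → (3, 14)

(3, 14)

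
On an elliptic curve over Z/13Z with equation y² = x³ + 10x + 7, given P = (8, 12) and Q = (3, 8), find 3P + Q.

First 3P:
Repeated addition: build up to 3P.
2P: tangent at (8, 12): λ = (3·8² + 10)/(2·12) ≡ 7/11. 11⁻¹ ≡ 6 (mod 13), so λ ≡ 7·6 ≡ 3.
  x = λ² - 8 - 8 = 9 - 16 ≡ 6; y = λ·(8 - 6) - 12 ≡ 7. → (6, 7)
3P: (6, 7) + (8, 12). λ = (12 - 7)/(8 - 6) ≡ 5/2 mod 13. 2⁻¹ ≡ 7 (mod 13), so λ ≡ 9.
  x = λ² - 6 - 8 = 81 - 14 ≡ 2; y = λ·(6 - 2) - 7 ≡ 3. → (2, 3)
3P = (2, 3).
Finally 3P + Q:
(2, 3) + (3, 8). λ = (8 - 3)/(3 - 2) ≡ 5/1 mod 13. 1⁻¹ ≡ 1 (mod 13) since 1·1 = 1 ≡ 1, so λ ≡ 5.
  x = λ² - 2 - 3 = 25 - 5 ≡ 7; y = λ·(2 - 7) - 3 ≡ 11. → (7, 11)

(7, 11)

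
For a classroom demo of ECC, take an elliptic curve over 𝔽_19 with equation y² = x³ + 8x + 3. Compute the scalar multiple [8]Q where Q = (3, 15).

Double-and-add on 8 = (1000)₂. Start with Q = (3, 15) for the leading 1-bit.
double: tangent at (3, 15): λ = (3·3² + 8)/(2·15) ≡ 16/11. 11⁻¹ ≡ 7 (mod 19), so λ ≡ 16·7 ≡ 17.
  x = λ² - 3 - 3 = 289 - 6 ≡ 17; y = λ·(3 - 17) - 15 ≡ 13. → (17, 13)
double: tangent at (17, 13): λ = (3·17² + 8)/(2·13) ≡ 1/7. 7⁻¹ ≡ 11 (mod 19), so λ ≡ 1·11 ≡ 11.
  x = λ² - 17 - 17 = 121 - 34 ≡ 11; y = λ·(17 - 11) - 13 ≡ 15. → (11, 15)
double: tangent at (11, 15): λ = (3·11² + 8)/(2·15) ≡ 10/11. 11⁻¹ ≡ 7 (mod 19) since 11·7 = 77 ≡ 1, so λ ≡ 10·7 ≡ 13.
  x = λ² - 11 - 11 = 169 - 22 ≡ 14; y = λ·(11 - 14) - 15 ≡ 3. → (14, 3)

(14, 3)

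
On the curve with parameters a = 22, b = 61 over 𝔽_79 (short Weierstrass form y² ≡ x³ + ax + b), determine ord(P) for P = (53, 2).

3

2P: tangent at (53, 2): λ = (3·53² + 22)/(2·2) ≡ 75/4. 4⁻¹ ≡ 20 (mod 79), so λ ≡ 75·20 ≡ 78.
  x = λ² - 53 - 53 = 6084 - 106 ≡ 53; y = λ·(53 - 53) - 2 ≡ 77. → (53, 77)
3P: (53, 77) + (53, 2): same x and y₁ ≡ -y₂, so the sum is ∞.
3P = ∞, so the order is 3.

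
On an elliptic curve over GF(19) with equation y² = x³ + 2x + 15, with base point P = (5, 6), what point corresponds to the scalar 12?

(12, 0)

Double-and-add on 12 = (1100)₂. Start with P = (5, 6) for the leading 1-bit.
double: tangent at (5, 6): λ = (3·5² + 2)/(2·6) ≡ 1/12. 12⁻¹ ≡ 8 (mod 19), so λ ≡ 1·8 ≡ 8.
  x = λ² - 5 - 5 = 64 - 10 ≡ 16; y = λ·(5 - 16) - 6 ≡ 1. → (16, 1)
add P: (16, 1) + (5, 6). λ = (6 - 1)/(5 - 16) ≡ 5/8 mod 19. 8⁻¹ ≡ 12 (mod 19), so λ ≡ 3.
  x = λ² - 16 - 5 = 9 - 21 ≡ 7; y = λ·(16 - 7) - 1 ≡ 7. → (7, 7)
double: tangent at (7, 7): λ = (3·7² + 2)/(2·7) ≡ 16/14. 14⁻¹ ≡ 15 (mod 19), so λ ≡ 16·15 ≡ 12.
  x = λ² - 7 - 7 = 144 - 14 ≡ 16; y = λ·(7 - 16) - 7 ≡ 18. → (16, 18)
double: tangent at (16, 18): λ = (3·16² + 2)/(2·18) ≡ 10/17. 17⁻¹ ≡ 9 (mod 19), so λ ≡ 10·9 ≡ 14.
  x = λ² - 16 - 16 = 196 - 32 ≡ 12; y = λ·(16 - 12) - 18 ≡ 0. → (12, 0)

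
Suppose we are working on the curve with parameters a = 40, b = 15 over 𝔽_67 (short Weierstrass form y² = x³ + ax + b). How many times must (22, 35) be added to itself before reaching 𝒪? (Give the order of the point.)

5

2P: tangent at (22, 35): λ = (3·22² + 40)/(2·35) ≡ 18/3. 3⁻¹ ≡ 45 (mod 67) since 3·45 = 135 ≡ 1, so λ ≡ 18·45 ≡ 6.
  x = λ² - 22 - 22 = 36 - 44 ≡ 59; y = λ·(22 - 59) - 35 ≡ 11. → (59, 11)
3P: (59, 11) + (22, 35). λ = (35 - 11)/(22 - 59) ≡ 24/30 mod 67. 30⁻¹ ≡ 38 (mod 67) since 30·38 = 1140 ≡ 1, so λ ≡ 41.
  x = λ² - 59 - 22 = 1681 - 81 ≡ 59; y = λ·(59 - 59) - 11 ≡ 56. → (59, 56)
4P: (59, 56) + (22, 35). λ = (35 - 56)/(22 - 59) ≡ 46/30 mod 67. 30⁻¹ ≡ 38 (mod 67), so λ ≡ 6.
  x = λ² - 59 - 22 = 36 - 81 ≡ 22; y = λ·(59 - 22) - 56 ≡ 32. → (22, 32)
5P: (22, 32) + (22, 35): same x and y₁ ≡ -y₂, so the sum is 𝒪.
5P = 𝒪, so the order is 5.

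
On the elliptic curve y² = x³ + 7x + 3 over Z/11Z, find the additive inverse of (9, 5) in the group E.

(9, 6)

-(9, 5) = (9, -5 mod 11) = (9, 6).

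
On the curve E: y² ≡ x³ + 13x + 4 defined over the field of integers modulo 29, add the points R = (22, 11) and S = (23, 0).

(22, 11) + (23, 0). λ = (0 - 11)/(23 - 22) ≡ 18/1 mod 29. 1⁻¹ ≡ 1 (mod 29) since 1·1 = 1 ≡ 1, so λ ≡ 18.
  x = λ² - 22 - 23 = 324 - 45 ≡ 18; y = λ·(22 - 18) - 11 ≡ 3. → (18, 3)

(18, 3)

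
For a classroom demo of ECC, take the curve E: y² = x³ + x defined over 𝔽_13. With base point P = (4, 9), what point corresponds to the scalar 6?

Repeated addition: build up to 6P.
2P: tangent at (4, 9): λ = (3·4² + 1)/(2·9) ≡ 10/5. 5⁻¹ ≡ 8 (mod 13) since 5·8 = 40 ≡ 1, so λ ≡ 10·8 ≡ 2.
  x = λ² - 4 - 4 = 4 - 8 ≡ 9; y = λ·(4 - 9) - 9 ≡ 7. → (9, 7)
3P: (9, 7) + (4, 9). λ = (9 - 7)/(4 - 9) ≡ 2/8 mod 13. 8⁻¹ ≡ 5 (mod 13), so λ ≡ 10.
  x = λ² - 9 - 4 = 100 - 13 ≡ 9; y = λ·(9 - 9) - 7 ≡ 6. → (9, 6)
4P: (9, 6) + (4, 9). λ = (9 - 6)/(4 - 9) ≡ 3/8 mod 13. 8⁻¹ ≡ 5 (mod 13), so λ ≡ 2.
  x = λ² - 9 - 4 = 4 - 13 ≡ 4; y = λ·(9 - 4) - 6 ≡ 4. → (4, 4)
5P: (4, 4) + (4, 9): same x and y₁ ≡ -y₂, so the sum is ∞.
6P: ∞ + (4, 9) = (4, 9) (identity).

(4, 9)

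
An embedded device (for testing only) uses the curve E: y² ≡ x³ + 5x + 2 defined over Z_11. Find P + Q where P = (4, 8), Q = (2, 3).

(4, 8) + (2, 3). λ = (3 - 8)/(2 - 4) ≡ 6/9 mod 11. 9⁻¹ ≡ 5 (mod 11), so λ ≡ 8.
  x = λ² - 4 - 2 = 64 - 6 ≡ 3; y = λ·(4 - 3) - 8 ≡ 0. → (3, 0)

(3, 0)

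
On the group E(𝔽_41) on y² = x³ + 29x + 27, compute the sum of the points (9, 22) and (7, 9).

(9, 22) + (7, 9). λ = (9 - 22)/(7 - 9) ≡ 28/39 mod 41. 39⁻¹ ≡ 20 (mod 41), so λ ≡ 27.
  x = λ² - 9 - 7 = 729 - 16 ≡ 16; y = λ·(9 - 16) - 22 ≡ 35. → (16, 35)

(16, 35)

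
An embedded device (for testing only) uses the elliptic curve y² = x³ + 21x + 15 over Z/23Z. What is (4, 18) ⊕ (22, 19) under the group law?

(9, 6)

(4, 18) + (22, 19). λ = (19 - 18)/(22 - 4) ≡ 1/18 mod 23. 18⁻¹ ≡ 9 (mod 23) since 18·9 = 162 ≡ 1, so λ ≡ 9.
  x = λ² - 4 - 22 = 81 - 26 ≡ 9; y = λ·(4 - 9) - 18 ≡ 6. → (9, 6)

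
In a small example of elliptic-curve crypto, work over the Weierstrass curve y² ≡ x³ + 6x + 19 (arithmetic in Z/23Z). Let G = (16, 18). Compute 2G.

(22, 14)

tangent at (16, 18): λ = (3·16² + 6)/(2·18) ≡ 15/13. 13⁻¹ ≡ 16 (mod 23), so λ ≡ 15·16 ≡ 10.
  x = λ² - 16 - 16 = 100 - 32 ≡ 22; y = λ·(16 - 22) - 18 ≡ 14. → (22, 14)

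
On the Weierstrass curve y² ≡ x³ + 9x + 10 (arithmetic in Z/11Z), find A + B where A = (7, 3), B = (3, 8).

(7, 3) + (3, 8). λ = (8 - 3)/(3 - 7) ≡ 5/7 mod 11. 7⁻¹ ≡ 8 (mod 11), so λ ≡ 7.
  x = λ² - 7 - 3 = 49 - 10 ≡ 6; y = λ·(7 - 6) - 3 ≡ 4. → (6, 4)

(6, 4)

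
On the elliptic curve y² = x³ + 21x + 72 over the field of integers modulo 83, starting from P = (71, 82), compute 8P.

Double-and-add on 8 = (1000)₂. Start with P = (71, 82) for the leading 1-bit.
double: tangent at (71, 82): λ = (3·71² + 21)/(2·82) ≡ 38/81. 81⁻¹ ≡ 41 (mod 83) since 81·41 = 3321 ≡ 1, so λ ≡ 38·41 ≡ 64.
  x = λ² - 71 - 71 = 4096 - 142 ≡ 53; y = λ·(71 - 53) - 82 ≡ 74. → (53, 74)
double: tangent at (53, 74): λ = (3·53² + 21)/(2·74) ≡ 65/65. 65⁻¹ ≡ 23 (mod 83), so λ ≡ 65·23 ≡ 1.
  x = λ² - 53 - 53 = 1 - 106 ≡ 61; y = λ·(53 - 61) - 74 ≡ 1. → (61, 1)
double: tangent at (61, 1): λ = (3·61² + 21)/(2·1) ≡ 62/2. 2⁻¹ ≡ 42 (mod 83) since 2·42 = 84 ≡ 1, so λ ≡ 62·42 ≡ 31.
  x = λ² - 61 - 61 = 961 - 122 ≡ 9; y = λ·(61 - 9) - 1 ≡ 34. → (9, 34)

(9, 34)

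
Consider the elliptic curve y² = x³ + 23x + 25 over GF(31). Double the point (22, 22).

(19, 6)

tangent at (22, 22): λ = (3·22² + 23)/(2·22) ≡ 18/13. 13⁻¹ ≡ 12 (mod 31), so λ ≡ 18·12 ≡ 30.
  x = λ² - 22 - 22 = 900 - 44 ≡ 19; y = λ·(22 - 19) - 22 ≡ 6. → (19, 6)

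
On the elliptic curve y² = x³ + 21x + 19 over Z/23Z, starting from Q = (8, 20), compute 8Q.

(8, 3)

Repeated addition: build up to 8Q.
2Q: tangent at (8, 20): λ = (3·8² + 21)/(2·20) ≡ 6/17. 17⁻¹ ≡ 19 (mod 23) since 17·19 = 323 ≡ 1, so λ ≡ 6·19 ≡ 22.
  x = λ² - 8 - 8 = 484 - 16 ≡ 8; y = λ·(8 - 8) - 20 ≡ 3. → (8, 3)
3Q: (8, 3) + (8, 20): same x and y₁ ≡ -y₂, so the sum is ∞.
4Q: ∞ + (8, 20) = (8, 20) (identity).
5Q: tangent at (8, 20): λ = (3·8² + 21)/(2·20) ≡ 6/17. 17⁻¹ ≡ 19 (mod 23), so λ ≡ 6·19 ≡ 22.
  x = λ² - 8 - 8 = 484 - 16 ≡ 8; y = λ·(8 - 8) - 20 ≡ 3. → (8, 3)
6Q: (8, 3) + (8, 20): same x and y₁ ≡ -y₂, so the sum is ∞.
7Q: ∞ + (8, 20) = (8, 20) (identity).
8Q: tangent at (8, 20): λ = (3·8² + 21)/(2·20) ≡ 6/17. 17⁻¹ ≡ 19 (mod 23), so λ ≡ 6·19 ≡ 22.
  x = λ² - 8 - 8 = 484 - 16 ≡ 8; y = λ·(8 - 8) - 20 ≡ 3. → (8, 3)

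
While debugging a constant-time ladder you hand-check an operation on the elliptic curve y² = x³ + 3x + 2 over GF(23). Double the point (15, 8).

tangent at (15, 8): λ = (3·15² + 3)/(2·8) ≡ 11/16. 16⁻¹ ≡ 13 (mod 23), so λ ≡ 11·13 ≡ 5.
  x = λ² - 15 - 15 = 25 - 30 ≡ 18; y = λ·(15 - 18) - 8 ≡ 0. → (18, 0)

(18, 0)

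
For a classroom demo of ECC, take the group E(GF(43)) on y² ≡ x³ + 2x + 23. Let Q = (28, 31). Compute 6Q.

(35, 21)

Repeated addition: build up to 6Q.
2Q: tangent at (28, 31): λ = (3·28² + 2)/(2·31) ≡ 32/19. 19⁻¹ ≡ 34 (mod 43), so λ ≡ 32·34 ≡ 13.
  x = λ² - 28 - 28 = 169 - 56 ≡ 27; y = λ·(28 - 27) - 31 ≡ 25. → (27, 25)
3Q: (27, 25) + (28, 31). λ = (31 - 25)/(28 - 27) ≡ 6/1 mod 43. 1⁻¹ ≡ 1 (mod 43) since 1·1 = 1 ≡ 1, so λ ≡ 6.
  x = λ² - 27 - 28 = 36 - 55 ≡ 24; y = λ·(27 - 24) - 25 ≡ 36. → (24, 36)
4Q: (24, 36) + (28, 31). λ = (31 - 36)/(28 - 24) ≡ 38/4 mod 43. 4⁻¹ ≡ 11 (mod 43), so λ ≡ 31.
  x = λ² - 24 - 28 = 961 - 52 ≡ 6; y = λ·(24 - 6) - 36 ≡ 6. → (6, 6)
5Q: (6, 6) + (28, 31). λ = (31 - 6)/(28 - 6) ≡ 25/22 mod 43. 22⁻¹ ≡ 2 (mod 43) since 22·2 = 44 ≡ 1, so λ ≡ 7.
  x = λ² - 6 - 28 = 49 - 34 ≡ 15; y = λ·(6 - 15) - 6 ≡ 17. → (15, 17)
6Q: (15, 17) + (28, 31). λ = (31 - 17)/(28 - 15) ≡ 14/13 mod 43. 13⁻¹ ≡ 10 (mod 43), so λ ≡ 11.
  x = λ² - 15 - 28 = 121 - 43 ≡ 35; y = λ·(15 - 35) - 17 ≡ 21. → (35, 21)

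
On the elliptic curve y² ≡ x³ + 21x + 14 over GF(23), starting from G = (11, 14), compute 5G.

(9, 9)

Double-and-add on 5 = (101)₂. Start with G = (11, 14) for the leading 1-bit.
double: tangent at (11, 14): λ = (3·11² + 21)/(2·14) ≡ 16/5. 5⁻¹ ≡ 14 (mod 23), so λ ≡ 16·14 ≡ 17.
  x = λ² - 11 - 11 = 289 - 22 ≡ 14; y = λ·(11 - 14) - 14 ≡ 4. → (14, 4)
double: tangent at (14, 4): λ = (3·14² + 21)/(2·4) ≡ 11/8. 8⁻¹ ≡ 3 (mod 23) since 8·3 = 24 ≡ 1, so λ ≡ 11·3 ≡ 10.
  x = λ² - 14 - 14 = 100 - 28 ≡ 3; y = λ·(14 - 3) - 4 ≡ 14. → (3, 14)
add G: (3, 14) + (11, 14). λ = (14 - 14)/(11 - 3) ≡ 0/8 mod 23. 8⁻¹ ≡ 3 (mod 23), so λ ≡ 0.
  x = λ² - 3 - 11 = 0 - 14 ≡ 9; y = λ·(3 - 9) - 14 ≡ 9. → (9, 9)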